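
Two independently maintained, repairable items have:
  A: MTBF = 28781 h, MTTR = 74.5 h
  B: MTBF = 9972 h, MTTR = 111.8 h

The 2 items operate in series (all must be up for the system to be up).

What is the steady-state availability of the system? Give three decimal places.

0.986

A(A) = MTBF/(MTBF+MTTR) = 28781/(28781+74.5) = 0.997418
A(B) = MTBF/(MTBF+MTTR) = 9972/(9972+111.8) = 0.988913
Series availability: 0.997418 × 0.988913 = 0.986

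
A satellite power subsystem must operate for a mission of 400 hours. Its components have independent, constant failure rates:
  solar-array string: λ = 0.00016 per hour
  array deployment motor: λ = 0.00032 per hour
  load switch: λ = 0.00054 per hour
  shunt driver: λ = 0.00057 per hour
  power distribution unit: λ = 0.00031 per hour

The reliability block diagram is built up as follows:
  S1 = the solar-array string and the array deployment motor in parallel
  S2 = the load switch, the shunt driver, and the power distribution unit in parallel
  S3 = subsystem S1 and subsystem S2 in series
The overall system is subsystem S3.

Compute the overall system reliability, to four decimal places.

R(solar-array string) = exp(−0.00016 × 400) = 0.938005
R(array deployment motor) = exp(−0.00032 × 400) = 0.879853
R(load switch) = exp(−0.00054 × 400) = 0.805735
R(shunt driver) = exp(−0.00057 × 400) = 0.796124
R(power distribution unit) = exp(−0.00031 × 400) = 0.883380
Parallel (solar-array string and array deployment motor): 1 − (1 − 0.938005)(1 − 0.879853) = 0.992551
Parallel (load switch, shunt driver, and power distribution unit): 1 − (1 − 0.805735)(1 − 0.796124)(1 − 0.883380) = 0.995381
Series ([0.992551] and [0.995381]): 0.992551 × 0.995381 = 0.9880

0.9880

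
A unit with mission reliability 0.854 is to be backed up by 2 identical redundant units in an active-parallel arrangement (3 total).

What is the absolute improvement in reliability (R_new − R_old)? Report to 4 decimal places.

0.1429

R_before = 0.854
R_after = 1 − (1 − 0.854)^3 = 0.9969
ΔR = 0.9969 − 0.854 = 0.1429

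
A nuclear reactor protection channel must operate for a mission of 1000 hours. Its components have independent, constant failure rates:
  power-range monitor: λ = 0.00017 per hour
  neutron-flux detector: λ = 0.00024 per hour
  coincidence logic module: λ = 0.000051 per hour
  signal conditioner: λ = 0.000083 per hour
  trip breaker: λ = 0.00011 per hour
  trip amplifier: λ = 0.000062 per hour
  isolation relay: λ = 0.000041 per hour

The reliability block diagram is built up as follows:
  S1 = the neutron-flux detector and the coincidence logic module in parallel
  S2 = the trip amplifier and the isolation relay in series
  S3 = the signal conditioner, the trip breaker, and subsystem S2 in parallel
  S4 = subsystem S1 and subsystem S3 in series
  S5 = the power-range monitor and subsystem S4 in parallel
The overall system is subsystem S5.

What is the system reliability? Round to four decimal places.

R(power-range monitor) = exp(−0.00017 × 1000) = 0.843665
R(neutron-flux detector) = exp(−0.00024 × 1000) = 0.786628
R(coincidence logic module) = exp(−0.000051 × 1000) = 0.950279
R(signal conditioner) = exp(−0.000083 × 1000) = 0.920351
R(trip breaker) = exp(−0.00011 × 1000) = 0.895834
R(trip amplifier) = exp(−0.000062 × 1000) = 0.939883
R(isolation relay) = exp(−0.000041 × 1000) = 0.959829
Parallel (neutron-flux detector and coincidence logic module): 1 − (1 − 0.786628)(1 − 0.950279) = 0.989391
Series (trip amplifier and isolation relay): 0.939883 × 0.959829 = 0.902127
Parallel (signal conditioner, trip breaker, and [0.902127]): 1 − (1 − 0.920351)(1 − 0.895834)(1 − 0.902127) = 0.999188
Series ([0.989391] and [0.999188]): 0.989391 × 0.999188 = 0.988588
Parallel (power-range monitor and [0.988588]): 1 − (1 − 0.843665)(1 − 0.988588) = 0.9982

0.9982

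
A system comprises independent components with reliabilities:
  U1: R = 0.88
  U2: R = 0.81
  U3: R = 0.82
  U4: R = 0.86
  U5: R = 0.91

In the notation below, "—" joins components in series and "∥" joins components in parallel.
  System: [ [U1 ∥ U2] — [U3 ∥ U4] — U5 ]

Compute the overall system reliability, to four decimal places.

Parallel (U1 and U2): 1 − (1 − 0.880000)(1 − 0.810000) = 0.977200
Parallel (U3 and U4): 1 − (1 − 0.820000)(1 − 0.860000) = 0.974800
Series ([0.977200], [0.974800], and U5): 0.977200 × 0.974800 × 0.910000 = 0.8668

0.8668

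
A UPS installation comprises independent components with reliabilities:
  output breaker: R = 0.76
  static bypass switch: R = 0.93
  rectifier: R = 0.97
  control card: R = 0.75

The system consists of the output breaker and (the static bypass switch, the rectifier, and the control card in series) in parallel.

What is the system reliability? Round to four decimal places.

0.9224

Series (static bypass switch, rectifier, and control card): 0.930000 × 0.970000 × 0.750000 = 0.676575
Parallel (output breaker and [0.676575]): 1 − (1 − 0.760000)(1 − 0.676575) = 0.9224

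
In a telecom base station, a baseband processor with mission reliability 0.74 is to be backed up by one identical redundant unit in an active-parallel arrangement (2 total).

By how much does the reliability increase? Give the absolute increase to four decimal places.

0.1924

R_before = 0.74
R_after = 1 − (1 − 0.74)^2 = 0.9324
ΔR = 0.9324 − 0.74 = 0.1924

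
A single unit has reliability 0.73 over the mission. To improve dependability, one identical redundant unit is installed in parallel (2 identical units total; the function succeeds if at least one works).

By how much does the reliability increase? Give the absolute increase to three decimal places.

0.197

R_before = 0.73
R_after = 1 − (1 − 0.73)^2 = 0.927
ΔR = 0.927 − 0.73 = 0.197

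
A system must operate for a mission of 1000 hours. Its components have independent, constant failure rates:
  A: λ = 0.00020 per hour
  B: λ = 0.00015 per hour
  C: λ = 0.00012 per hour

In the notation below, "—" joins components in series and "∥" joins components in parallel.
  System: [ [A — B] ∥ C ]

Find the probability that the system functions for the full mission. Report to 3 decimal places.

R(A) = exp(−0.00020 × 1000) = 0.81873
R(B) = exp(−0.00015 × 1000) = 0.86071
R(C) = exp(−0.00012 × 1000) = 0.88692
Series (A and B): 0.81873 × 0.86071 = 0.70469
Parallel ([0.70469] and C): 1 − (1 − 0.70469)(1 − 0.88692) = 0.967

0.967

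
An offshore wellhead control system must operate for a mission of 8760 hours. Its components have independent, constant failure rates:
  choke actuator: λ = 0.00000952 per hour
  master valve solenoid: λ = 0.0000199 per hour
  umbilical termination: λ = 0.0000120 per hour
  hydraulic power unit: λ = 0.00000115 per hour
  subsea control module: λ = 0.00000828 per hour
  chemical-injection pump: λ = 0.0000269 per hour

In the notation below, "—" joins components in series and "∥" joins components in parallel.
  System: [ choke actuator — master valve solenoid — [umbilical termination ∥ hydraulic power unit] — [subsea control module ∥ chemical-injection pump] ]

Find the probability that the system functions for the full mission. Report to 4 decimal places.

0.7607

R(choke actuator) = exp(−0.00000952 × 8760) = 0.919987
R(master valve solenoid) = exp(−0.0000199 × 8760) = 0.840025
R(umbilical termination) = exp(−0.0000120 × 8760) = 0.900216
R(hydraulic power unit) = exp(−0.00000115 × 8760) = 0.989977
R(subsea control module) = exp(−0.00000828 × 8760) = 0.930035
R(chemical-injection pump) = exp(−0.0000269 × 8760) = 0.790062
Parallel (umbilical termination and hydraulic power unit): 1 − (1 − 0.900216)(1 − 0.989977) = 0.999000
Parallel (subsea control module and chemical-injection pump): 1 − (1 − 0.930035)(1 − 0.790062) = 0.985312
Series (choke actuator, master valve solenoid, [0.999000], and [0.985312]): 0.919987 × 0.840025 × 0.999000 × 0.985312 = 0.7607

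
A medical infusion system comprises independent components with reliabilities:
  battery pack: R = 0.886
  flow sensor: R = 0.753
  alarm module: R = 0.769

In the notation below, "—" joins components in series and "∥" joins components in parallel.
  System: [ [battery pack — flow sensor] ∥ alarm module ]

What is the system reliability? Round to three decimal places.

0.923

Series (battery pack and flow sensor): 0.88600 × 0.75300 = 0.66716
Parallel ([0.66716] and alarm module): 1 − (1 − 0.66716)(1 − 0.76900) = 0.923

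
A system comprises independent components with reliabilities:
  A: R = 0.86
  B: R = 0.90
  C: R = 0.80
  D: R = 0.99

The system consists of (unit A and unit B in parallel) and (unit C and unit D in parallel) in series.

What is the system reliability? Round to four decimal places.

0.9840

Parallel (A and B): 1 − (1 − 0.860000)(1 − 0.900000) = 0.986000
Parallel (C and D): 1 − (1 − 0.800000)(1 − 0.990000) = 0.998000
Series ([0.986000] and [0.998000]): 0.986000 × 0.998000 = 0.9840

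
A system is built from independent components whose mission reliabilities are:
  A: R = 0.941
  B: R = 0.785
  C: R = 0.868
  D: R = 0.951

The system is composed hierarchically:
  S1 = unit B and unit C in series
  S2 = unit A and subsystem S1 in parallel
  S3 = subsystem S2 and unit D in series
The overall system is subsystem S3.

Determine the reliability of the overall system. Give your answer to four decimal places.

0.9331

Series (B and C): 0.785000 × 0.868000 = 0.681380
Parallel (A and [0.681380]): 1 − (1 − 0.941000)(1 − 0.681380) = 0.981201
Series ([0.981201] and D): 0.981201 × 0.951000 = 0.9331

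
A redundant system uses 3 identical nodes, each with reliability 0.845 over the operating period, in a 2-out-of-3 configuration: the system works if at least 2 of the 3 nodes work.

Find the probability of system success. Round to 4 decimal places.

0.9354

R = Σ_{i=2}^{3} C(3,i) p^i (1−p)^{3−i} with p = 0.845
C(3,2)·0.845^2·0.155^1 = 0.332022
C(3,3)·0.845^3·0.155^0 = 0.603351
Sum = 0.9354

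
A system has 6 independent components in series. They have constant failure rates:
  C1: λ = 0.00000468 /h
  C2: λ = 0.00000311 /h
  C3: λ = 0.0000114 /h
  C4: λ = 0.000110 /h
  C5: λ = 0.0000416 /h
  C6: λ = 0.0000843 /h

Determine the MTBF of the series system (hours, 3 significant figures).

3920

Series of exponential components: λ_sys = Σ λ_i
λ_sys = 0.00000468 + 0.00000311 + 0.0000114 + 0.000110 + 0.0000416 + 0.0000843 = 2.5509e-04 /h
MTBF = 1 / λ_sys = 3920 h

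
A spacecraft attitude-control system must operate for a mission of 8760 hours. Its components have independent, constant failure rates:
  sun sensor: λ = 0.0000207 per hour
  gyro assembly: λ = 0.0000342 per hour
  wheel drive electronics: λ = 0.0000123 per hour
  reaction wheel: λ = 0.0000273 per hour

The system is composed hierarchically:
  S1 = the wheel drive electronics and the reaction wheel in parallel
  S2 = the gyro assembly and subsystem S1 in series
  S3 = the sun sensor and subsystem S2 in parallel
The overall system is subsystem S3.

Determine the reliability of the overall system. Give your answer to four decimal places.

0.9544

R(sun sensor) = exp(−0.0000207 × 8760) = 0.834158
R(gyro assembly) = exp(−0.0000342 × 8760) = 0.741121
R(wheel drive electronics) = exp(−0.0000123 × 8760) = 0.897854
R(reaction wheel) = exp(−0.0000273 × 8760) = 0.787298
Parallel (wheel drive electronics and reaction wheel): 1 − (1 − 0.897854)(1 − 0.787298) = 0.978273
Series (gyro assembly and [0.978273]): 0.741121 × 0.978273 = 0.725019
Parallel (sun sensor and [0.725019]): 1 − (1 − 0.834158)(1 − 0.725019) = 0.9544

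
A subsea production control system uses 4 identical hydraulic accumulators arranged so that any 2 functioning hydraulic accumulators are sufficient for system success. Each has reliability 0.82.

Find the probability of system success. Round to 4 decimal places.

R = Σ_{i=2}^{4} C(4,i) p^i (1−p)^{4−i} with p = 0.82
C(4,2)·0.82^2·0.18^2 = 0.130715
C(4,3)·0.82^3·0.18^1 = 0.396985
C(4,4)·0.82^4·0.18^0 = 0.452122
Sum = 0.9798

0.9798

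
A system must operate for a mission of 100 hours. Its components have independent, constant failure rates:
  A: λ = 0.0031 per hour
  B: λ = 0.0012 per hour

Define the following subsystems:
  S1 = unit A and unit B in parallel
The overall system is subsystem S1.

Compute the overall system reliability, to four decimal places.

0.9699

R(A) = exp(−0.0031 × 100) = 0.733447
R(B) = exp(−0.0012 × 100) = 0.886920
Parallel (A and B): 1 − (1 − 0.733447)(1 − 0.886920) = 0.9699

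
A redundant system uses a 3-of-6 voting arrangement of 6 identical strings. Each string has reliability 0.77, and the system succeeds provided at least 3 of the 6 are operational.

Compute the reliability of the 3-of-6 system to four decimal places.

0.9720

R = Σ_{i=3}^{6} C(6,i) p^i (1−p)^{6−i} with p = 0.77
C(6,3)·0.77^3·0.23^3 = 0.111093
C(6,4)·0.77^4·0.23^2 = 0.278939
C(6,5)·0.77^5·0.23^1 = 0.373536
C(6,6)·0.77^6·0.23^0 = 0.208422
Sum = 0.9720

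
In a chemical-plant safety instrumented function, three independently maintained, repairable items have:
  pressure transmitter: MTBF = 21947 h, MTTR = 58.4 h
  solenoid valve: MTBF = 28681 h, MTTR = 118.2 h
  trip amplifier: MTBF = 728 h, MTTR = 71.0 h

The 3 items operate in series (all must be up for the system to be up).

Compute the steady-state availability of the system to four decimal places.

A(pressure transmitter) = MTBF/(MTBF+MTTR) = 21947/(21947+58.4) = 0.997346
A(solenoid valve) = MTBF/(MTBF+MTTR) = 28681/(28681+118.2) = 0.995896
A(trip amplifier) = MTBF/(MTBF+MTTR) = 728/(728+71.0) = 0.911139
Series availability: 0.997346 × 0.995896 × 0.911139 = 0.9050

0.9050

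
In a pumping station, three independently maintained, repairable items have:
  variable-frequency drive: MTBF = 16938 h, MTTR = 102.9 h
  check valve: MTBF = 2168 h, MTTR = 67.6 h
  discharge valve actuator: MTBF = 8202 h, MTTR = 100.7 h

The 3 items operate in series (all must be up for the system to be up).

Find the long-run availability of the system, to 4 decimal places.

0.9522

A(variable-frequency drive) = MTBF/(MTBF+MTTR) = 16938/(16938+102.9) = 0.993962
A(check valve) = MTBF/(MTBF+MTTR) = 2168/(2168+67.6) = 0.969762
A(discharge valve actuator) = MTBF/(MTBF+MTTR) = 8202/(8202+100.7) = 0.987871
Series availability: 0.993962 × 0.969762 × 0.987871 = 0.9522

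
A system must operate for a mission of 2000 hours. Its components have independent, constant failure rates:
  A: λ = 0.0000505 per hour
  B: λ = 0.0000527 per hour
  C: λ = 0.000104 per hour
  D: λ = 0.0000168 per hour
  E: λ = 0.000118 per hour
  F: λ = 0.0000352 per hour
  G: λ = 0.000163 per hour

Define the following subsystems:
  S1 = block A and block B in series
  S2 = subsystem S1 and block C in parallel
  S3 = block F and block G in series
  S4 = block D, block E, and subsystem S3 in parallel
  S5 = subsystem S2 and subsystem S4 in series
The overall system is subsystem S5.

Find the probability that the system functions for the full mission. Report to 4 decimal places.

0.9628

R(A) = exp(−0.0000505 × 2000) = 0.903933
R(B) = exp(−0.0000527 × 2000) = 0.899964
R(C) = exp(−0.000104 × 2000) = 0.812207
R(D) = exp(−0.0000168 × 2000) = 0.966958
R(E) = exp(−0.000118 × 2000) = 0.789781
R(F) = exp(−0.0000352 × 2000) = 0.932021
R(G) = exp(−0.000163 × 2000) = 0.721805
Series (A and B): 0.903933 × 0.899964 = 0.813507
Parallel ([0.813507] and C): 1 − (1 − 0.813507)(1 − 0.812207) = 0.964978
Series (F and G): 0.932021 × 0.721805 = 0.672737
Parallel (D, E, and [0.672737]): 1 − (1 − 0.966958)(1 − 0.789781)(1 − 0.672737) = 0.997727
Series ([0.964978] and [0.997727]): 0.964978 × 0.997727 = 0.9628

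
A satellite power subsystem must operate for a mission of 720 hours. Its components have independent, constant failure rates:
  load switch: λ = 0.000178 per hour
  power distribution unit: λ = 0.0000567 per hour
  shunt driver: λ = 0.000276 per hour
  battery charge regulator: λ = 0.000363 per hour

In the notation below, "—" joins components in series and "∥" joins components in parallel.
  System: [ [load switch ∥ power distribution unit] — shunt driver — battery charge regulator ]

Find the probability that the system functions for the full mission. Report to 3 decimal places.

R(load switch) = exp(−0.000178 × 720) = 0.87971
R(power distribution unit) = exp(−0.0000567 × 720) = 0.96000
R(shunt driver) = exp(−0.000276 × 720) = 0.81978
R(battery charge regulator) = exp(−0.000363 × 720) = 0.77000
Parallel (load switch and power distribution unit): 1 − (1 − 0.87971)(1 − 0.96000) = 0.99519
Series ([0.99519], shunt driver, and battery charge regulator): 0.99519 × 0.81978 × 0.77000 = 0.628

0.628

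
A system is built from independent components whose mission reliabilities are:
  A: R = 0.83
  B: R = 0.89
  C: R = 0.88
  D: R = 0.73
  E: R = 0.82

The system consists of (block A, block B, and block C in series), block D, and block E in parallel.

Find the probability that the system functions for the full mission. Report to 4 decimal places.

0.9830

Series (A, B, and C): 0.830000 × 0.890000 × 0.880000 = 0.650056
Parallel ([0.650056], D, and E): 1 − (1 − 0.650056)(1 − 0.730000)(1 − 0.820000) = 0.9830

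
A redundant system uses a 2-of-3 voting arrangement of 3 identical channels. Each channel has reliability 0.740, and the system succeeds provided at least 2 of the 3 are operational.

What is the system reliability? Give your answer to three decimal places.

R = Σ_{i=2}^{3} C(3,i) p^i (1−p)^{3−i} with p = 0.740
C(3,2)·0.740^2·0.260^1 = 0.42713
C(3,3)·0.740^3·0.260^0 = 0.40522
Sum = 0.832

0.832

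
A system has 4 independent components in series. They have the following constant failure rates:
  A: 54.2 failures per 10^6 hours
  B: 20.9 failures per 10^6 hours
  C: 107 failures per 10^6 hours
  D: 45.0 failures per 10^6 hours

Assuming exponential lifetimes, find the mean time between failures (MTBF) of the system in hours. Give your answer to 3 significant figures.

Series of exponential components: λ_sys = Σ λ_i
λ_sys = 0.0000542 + 0.0000209 + 0.000107 + 0.0000450 = 2.2710e-04 /h
MTBF = 1 / λ_sys = 4400 h

4400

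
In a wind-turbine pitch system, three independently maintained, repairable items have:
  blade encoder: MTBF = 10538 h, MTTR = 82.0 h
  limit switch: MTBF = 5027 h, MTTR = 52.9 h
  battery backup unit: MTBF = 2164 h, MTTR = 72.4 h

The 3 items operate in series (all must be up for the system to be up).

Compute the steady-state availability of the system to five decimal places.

A(blade encoder) = MTBF/(MTBF+MTTR) = 10538/(10538+82.0) = 0.992279
A(limit switch) = MTBF/(MTBF+MTTR) = 5027/(5027+52.9) = 0.989586
A(battery backup unit) = MTBF/(MTBF+MTTR) = 2164/(2164+72.4) = 0.967627
Series availability: 0.992279 × 0.989586 × 0.967627 = 0.95016

0.95016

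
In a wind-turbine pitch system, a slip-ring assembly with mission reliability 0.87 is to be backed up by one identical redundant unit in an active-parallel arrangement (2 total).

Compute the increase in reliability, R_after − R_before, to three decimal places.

0.113

R_before = 0.87
R_after = 1 − (1 − 0.87)^2 = 0.983
ΔR = 0.983 − 0.87 = 0.113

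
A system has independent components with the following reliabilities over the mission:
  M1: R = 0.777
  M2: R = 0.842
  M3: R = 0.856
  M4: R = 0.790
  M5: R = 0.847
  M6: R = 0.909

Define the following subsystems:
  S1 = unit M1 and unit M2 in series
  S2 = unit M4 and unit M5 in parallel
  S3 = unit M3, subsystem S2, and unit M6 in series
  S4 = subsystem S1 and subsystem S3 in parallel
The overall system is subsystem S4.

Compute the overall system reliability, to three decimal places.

0.915

Series (M1 and M2): 0.77700 × 0.84200 = 0.65423
Parallel (M4 and M5): 1 − (1 − 0.79000)(1 − 0.84700) = 0.96787
Series (M3, [0.96787], and M6): 0.85600 × 0.96787 × 0.90900 = 0.75310
Parallel ([0.65423] and [0.75310]): 1 − (1 − 0.65423)(1 − 0.75310) = 0.915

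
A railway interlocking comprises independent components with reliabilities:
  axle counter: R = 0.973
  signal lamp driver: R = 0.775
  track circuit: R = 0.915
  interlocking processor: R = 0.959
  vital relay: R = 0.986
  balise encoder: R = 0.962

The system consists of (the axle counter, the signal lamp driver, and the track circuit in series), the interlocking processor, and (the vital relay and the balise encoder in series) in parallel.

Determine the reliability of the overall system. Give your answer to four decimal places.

Series (axle counter, signal lamp driver, and track circuit): 0.973000 × 0.775000 × 0.915000 = 0.689979
Series (vital relay and balise encoder): 0.986000 × 0.962000 = 0.948532
Parallel ([0.689979], interlocking processor, and [0.948532]): 1 − (1 − 0.689979)(1 − 0.959000)(1 − 0.948532) = 0.9993

0.9993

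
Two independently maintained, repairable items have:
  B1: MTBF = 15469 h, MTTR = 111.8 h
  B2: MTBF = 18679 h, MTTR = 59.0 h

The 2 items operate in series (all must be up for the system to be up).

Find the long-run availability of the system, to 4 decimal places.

0.9897

A(B1) = MTBF/(MTBF+MTTR) = 15469/(15469+111.8) = 0.992825
A(B2) = MTBF/(MTBF+MTTR) = 18679/(18679+59.0) = 0.996851
Series availability: 0.992825 × 0.996851 = 0.9897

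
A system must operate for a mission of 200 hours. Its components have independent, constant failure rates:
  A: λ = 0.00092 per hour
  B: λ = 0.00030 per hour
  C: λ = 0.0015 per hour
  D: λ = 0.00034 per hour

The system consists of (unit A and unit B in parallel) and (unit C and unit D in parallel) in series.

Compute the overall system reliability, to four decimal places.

0.9733

R(A) = exp(−0.00092 × 200) = 0.831936
R(B) = exp(−0.00030 × 200) = 0.941765
R(C) = exp(−0.0015 × 200) = 0.740818
R(D) = exp(−0.00034 × 200) = 0.934260
Parallel (A and B): 1 − (1 − 0.831936)(1 − 0.941765) = 0.990213
Parallel (C and D): 1 − (1 − 0.740818)(1 − 0.934260) = 0.982961
Series ([0.990213] and [0.982961]): 0.990213 × 0.982961 = 0.9733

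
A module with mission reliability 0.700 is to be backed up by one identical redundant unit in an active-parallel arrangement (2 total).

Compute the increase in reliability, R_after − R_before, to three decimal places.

0.210

R_before = 0.700
R_after = 1 − (1 − 0.700)^2 = 0.910
ΔR = 0.910 − 0.700 = 0.210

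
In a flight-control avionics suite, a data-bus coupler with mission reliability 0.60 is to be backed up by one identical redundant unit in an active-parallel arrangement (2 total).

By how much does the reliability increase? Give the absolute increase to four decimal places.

0.2400

R_before = 0.60
R_after = 1 − (1 − 0.60)^2 = 0.8400
ΔR = 0.8400 − 0.60 = 0.2400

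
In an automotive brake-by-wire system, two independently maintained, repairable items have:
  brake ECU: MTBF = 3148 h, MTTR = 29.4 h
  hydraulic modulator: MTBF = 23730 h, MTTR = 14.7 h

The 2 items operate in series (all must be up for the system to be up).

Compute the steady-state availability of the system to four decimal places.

0.9901

A(brake ECU) = MTBF/(MTBF+MTTR) = 3148/(3148+29.4) = 0.990747
A(hydraulic modulator) = MTBF/(MTBF+MTTR) = 23730/(23730+14.7) = 0.999381
Series availability: 0.990747 × 0.999381 = 0.9901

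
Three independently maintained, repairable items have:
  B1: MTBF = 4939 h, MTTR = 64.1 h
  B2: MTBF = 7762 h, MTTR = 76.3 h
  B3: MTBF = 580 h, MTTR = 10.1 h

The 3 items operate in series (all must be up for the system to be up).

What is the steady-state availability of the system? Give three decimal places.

0.961

A(B1) = MTBF/(MTBF+MTTR) = 4939/(4939+64.1) = 0.987188
A(B2) = MTBF/(MTBF+MTTR) = 7762/(7762+76.3) = 0.990266
A(B3) = MTBF/(MTBF+MTTR) = 580/(580+10.1) = 0.982884
Series availability: 0.987188 × 0.990266 × 0.982884 = 0.961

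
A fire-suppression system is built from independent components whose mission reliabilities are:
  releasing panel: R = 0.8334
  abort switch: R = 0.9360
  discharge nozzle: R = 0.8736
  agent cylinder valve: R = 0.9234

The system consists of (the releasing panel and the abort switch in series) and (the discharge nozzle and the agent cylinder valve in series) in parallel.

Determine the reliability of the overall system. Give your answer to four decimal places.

Series (releasing panel and abort switch): 0.833400 × 0.936000 = 0.780062
Series (discharge nozzle and agent cylinder valve): 0.873600 × 0.923400 = 0.806682
Parallel ([0.780062] and [0.806682]): 1 − (1 − 0.780062)(1 − 0.806682) = 0.9575

0.9575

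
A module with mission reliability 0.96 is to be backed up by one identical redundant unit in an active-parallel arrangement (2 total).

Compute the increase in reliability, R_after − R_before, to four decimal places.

R_before = 0.96
R_after = 1 − (1 − 0.96)^2 = 0.9984
ΔR = 0.9984 − 0.96 = 0.0384

0.0384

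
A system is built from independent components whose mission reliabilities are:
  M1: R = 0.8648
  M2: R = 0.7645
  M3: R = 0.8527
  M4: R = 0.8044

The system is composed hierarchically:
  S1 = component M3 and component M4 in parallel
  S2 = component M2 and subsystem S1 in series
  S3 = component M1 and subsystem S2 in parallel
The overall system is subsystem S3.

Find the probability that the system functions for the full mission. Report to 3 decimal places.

Parallel (M3 and M4): 1 − (1 − 0.85270)(1 − 0.80440) = 0.97119
Series (M2 and [0.97119]): 0.76450 × 0.97119 = 0.74247
Parallel (M1 and [0.74247]): 1 − (1 − 0.86480)(1 − 0.74247) = 0.965

0.965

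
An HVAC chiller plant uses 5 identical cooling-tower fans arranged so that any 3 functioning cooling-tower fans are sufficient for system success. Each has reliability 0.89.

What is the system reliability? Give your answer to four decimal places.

0.9888

R = Σ_{i=3}^{5} C(5,i) p^i (1−p)^{5−i} with p = 0.89
C(5,3)·0.89^3·0.11^2 = 0.085301
C(5,4)·0.89^4·0.11^1 = 0.345082
C(5,5)·0.89^5·0.11^0 = 0.558406
Sum = 0.9888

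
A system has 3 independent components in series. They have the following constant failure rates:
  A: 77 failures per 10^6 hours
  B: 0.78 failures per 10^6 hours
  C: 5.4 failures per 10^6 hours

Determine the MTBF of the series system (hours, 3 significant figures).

12000

Series of exponential components: λ_sys = Σ λ_i
λ_sys = 0.000077 + 0.00000078 + 0.0000054 = 8.3180e-05 /h
MTBF = 1 / λ_sys = 12000 h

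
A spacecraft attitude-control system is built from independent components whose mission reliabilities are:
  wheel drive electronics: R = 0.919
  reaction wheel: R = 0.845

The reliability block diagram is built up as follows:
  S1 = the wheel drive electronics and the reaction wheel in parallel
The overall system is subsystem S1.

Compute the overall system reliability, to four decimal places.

Parallel (wheel drive electronics and reaction wheel): 1 − (1 − 0.919000)(1 − 0.845000) = 0.9874

0.9874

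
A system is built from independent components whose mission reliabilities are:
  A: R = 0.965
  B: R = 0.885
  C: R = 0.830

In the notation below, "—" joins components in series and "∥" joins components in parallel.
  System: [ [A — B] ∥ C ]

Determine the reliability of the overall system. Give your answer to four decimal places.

0.9752

Series (A and B): 0.965000 × 0.885000 = 0.854025
Parallel ([0.854025] and C): 1 − (1 − 0.854025)(1 − 0.830000) = 0.9752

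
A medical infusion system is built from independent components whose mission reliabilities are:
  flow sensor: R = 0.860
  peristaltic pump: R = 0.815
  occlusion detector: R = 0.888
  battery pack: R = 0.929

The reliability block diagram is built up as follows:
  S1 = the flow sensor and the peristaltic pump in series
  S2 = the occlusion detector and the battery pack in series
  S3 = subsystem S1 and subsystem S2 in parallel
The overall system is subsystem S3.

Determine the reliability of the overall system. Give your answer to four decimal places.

0.9476

Series (flow sensor and peristaltic pump): 0.860000 × 0.815000 = 0.700900
Series (occlusion detector and battery pack): 0.888000 × 0.929000 = 0.824952
Parallel ([0.700900] and [0.824952]): 1 − (1 − 0.700900)(1 − 0.824952) = 0.9476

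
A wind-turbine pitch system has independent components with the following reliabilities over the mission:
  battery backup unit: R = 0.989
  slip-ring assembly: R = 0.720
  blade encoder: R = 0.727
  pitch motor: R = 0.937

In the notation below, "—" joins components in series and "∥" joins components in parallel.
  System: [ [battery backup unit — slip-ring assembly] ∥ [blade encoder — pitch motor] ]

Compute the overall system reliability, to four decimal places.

Series (battery backup unit and slip-ring assembly): 0.989000 × 0.720000 = 0.712080
Series (blade encoder and pitch motor): 0.727000 × 0.937000 = 0.681199
Parallel ([0.712080] and [0.681199]): 1 − (1 − 0.712080)(1 − 0.681199) = 0.9082

0.9082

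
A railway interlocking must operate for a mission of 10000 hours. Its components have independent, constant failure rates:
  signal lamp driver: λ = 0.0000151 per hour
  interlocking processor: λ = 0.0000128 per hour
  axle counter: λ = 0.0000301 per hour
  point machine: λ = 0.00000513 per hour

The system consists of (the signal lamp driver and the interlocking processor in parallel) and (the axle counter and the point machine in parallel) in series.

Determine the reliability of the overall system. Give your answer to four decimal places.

0.9704

R(signal lamp driver) = exp(−0.0000151 × 10000) = 0.859848
R(interlocking processor) = exp(−0.0000128 × 10000) = 0.879853
R(axle counter) = exp(−0.0000301 × 10000) = 0.740078
R(point machine) = exp(−0.00000513 × 10000) = 0.949994
Parallel (signal lamp driver and interlocking processor): 1 − (1 − 0.859848)(1 − 0.879853) = 0.983161
Parallel (axle counter and point machine): 1 − (1 − 0.740078)(1 − 0.949994) = 0.987002
Series ([0.983161] and [0.987002]): 0.983161 × 0.987002 = 0.9704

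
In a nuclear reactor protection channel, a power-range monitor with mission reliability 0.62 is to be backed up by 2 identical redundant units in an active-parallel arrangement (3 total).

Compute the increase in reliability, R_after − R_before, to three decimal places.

0.325

R_before = 0.62
R_after = 1 − (1 − 0.62)^3 = 0.945
ΔR = 0.945 − 0.62 = 0.325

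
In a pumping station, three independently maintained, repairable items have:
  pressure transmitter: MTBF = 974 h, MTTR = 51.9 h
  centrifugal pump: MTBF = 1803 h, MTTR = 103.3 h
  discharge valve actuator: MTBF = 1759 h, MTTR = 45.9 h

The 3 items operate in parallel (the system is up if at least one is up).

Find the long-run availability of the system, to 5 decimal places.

0.99993

A(pressure transmitter) = MTBF/(MTBF+MTTR) = 974/(974+51.9) = 0.949410
A(centrifugal pump) = MTBF/(MTBF+MTTR) = 1803/(1803+103.3) = 0.945811
A(discharge valve actuator) = MTBF/(MTBF+MTTR) = 1759/(1759+45.9) = 0.974569
Parallel availability: 1 − (1 − 0.949410)(1 − 0.945811)(1 − 0.974569) = 0.99993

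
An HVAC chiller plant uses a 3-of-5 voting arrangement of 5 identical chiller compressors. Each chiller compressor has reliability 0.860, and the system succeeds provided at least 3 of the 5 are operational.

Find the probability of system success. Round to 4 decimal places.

R = Σ_{i=3}^{5} C(5,i) p^i (1−p)^{5−i} with p = 0.860
C(5,3)·0.860^3·0.140^2 = 0.124667
C(5,4)·0.860^4·0.140^1 = 0.382906
C(5,5)·0.860^5·0.140^0 = 0.470427
Sum = 0.9780

0.9780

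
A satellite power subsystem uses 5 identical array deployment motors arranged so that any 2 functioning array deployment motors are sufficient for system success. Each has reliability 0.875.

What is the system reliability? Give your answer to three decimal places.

R = Σ_{i=2}^{5} C(5,i) p^i (1−p)^{5−i} with p = 0.875
C(5,2)·0.875^2·0.125^3 = 0.01495
C(5,3)·0.875^3·0.125^2 = 0.10468
C(5,4)·0.875^4·0.125^1 = 0.36636
C(5,5)·0.875^5·0.125^0 = 0.51291
Sum = 0.999

0.999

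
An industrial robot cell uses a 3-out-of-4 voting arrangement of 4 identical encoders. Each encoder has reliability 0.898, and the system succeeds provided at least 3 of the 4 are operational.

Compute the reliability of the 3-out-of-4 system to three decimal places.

R = Σ_{i=3}^{4} C(4,i) p^i (1−p)^{4−i} with p = 0.898
C(4,3)·0.898^3·0.102^1 = 0.29545
C(4,4)·0.898^4·0.102^0 = 0.65029
Sum = 0.946

0.946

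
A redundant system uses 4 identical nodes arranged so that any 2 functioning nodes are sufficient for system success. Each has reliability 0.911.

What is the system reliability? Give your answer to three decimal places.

0.997

R = Σ_{i=2}^{4} C(4,i) p^i (1−p)^{4−i} with p = 0.911
C(4,2)·0.911^2·0.089^2 = 0.03944
C(4,3)·0.911^3·0.089^1 = 0.26916
C(4,4)·0.911^4·0.089^0 = 0.68877
Sum = 0.997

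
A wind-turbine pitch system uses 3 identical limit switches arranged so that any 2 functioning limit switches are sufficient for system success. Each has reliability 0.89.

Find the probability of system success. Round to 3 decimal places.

R = Σ_{i=2}^{3} C(3,i) p^i (1−p)^{3−i} with p = 0.89
C(3,2)·0.89^2·0.11^1 = 0.26139
C(3,3)·0.89^3·0.11^0 = 0.70497
Sum = 0.966

0.966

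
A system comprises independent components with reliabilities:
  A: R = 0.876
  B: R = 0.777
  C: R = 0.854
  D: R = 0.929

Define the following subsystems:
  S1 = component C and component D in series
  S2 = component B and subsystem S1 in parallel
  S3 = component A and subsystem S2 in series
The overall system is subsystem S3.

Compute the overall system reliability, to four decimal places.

0.8356

Series (C and D): 0.854000 × 0.929000 = 0.793366
Parallel (B and [0.793366]): 1 − (1 − 0.777000)(1 − 0.793366) = 0.953921
Series (A and [0.953921]): 0.876000 × 0.953921 = 0.8356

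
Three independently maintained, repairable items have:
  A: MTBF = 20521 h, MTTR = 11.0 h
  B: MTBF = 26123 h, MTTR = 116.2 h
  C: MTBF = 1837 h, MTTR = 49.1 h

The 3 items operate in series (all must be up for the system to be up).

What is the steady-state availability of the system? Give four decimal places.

0.9691

A(A) = MTBF/(MTBF+MTTR) = 20521/(20521+11.0) = 0.999464
A(B) = MTBF/(MTBF+MTTR) = 26123/(26123+116.2) = 0.995572
A(C) = MTBF/(MTBF+MTTR) = 1837/(1837+49.1) = 0.973967
Series availability: 0.999464 × 0.995572 × 0.973967 = 0.9691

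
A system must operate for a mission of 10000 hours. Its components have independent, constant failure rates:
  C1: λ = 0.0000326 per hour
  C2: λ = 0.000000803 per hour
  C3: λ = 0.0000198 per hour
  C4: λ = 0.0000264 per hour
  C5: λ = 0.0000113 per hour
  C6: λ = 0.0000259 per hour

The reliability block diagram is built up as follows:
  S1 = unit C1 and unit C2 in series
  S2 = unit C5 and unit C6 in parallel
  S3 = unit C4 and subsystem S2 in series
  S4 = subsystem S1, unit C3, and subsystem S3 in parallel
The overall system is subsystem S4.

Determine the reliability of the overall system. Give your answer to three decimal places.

0.987

R(C1) = exp(−0.0000326 × 10000) = 0.72181
R(C2) = exp(−0.000000803 × 10000) = 0.99200
R(C3) = exp(−0.0000198 × 10000) = 0.82037
R(C4) = exp(−0.0000264 × 10000) = 0.76797
R(C5) = exp(−0.0000113 × 10000) = 0.89315
R(C6) = exp(−0.0000259 × 10000) = 0.77182
Series (C1 and C2): 0.72181 × 0.99200 = 0.71604
Parallel (C5 and C6): 1 − (1 − 0.89315)(1 − 0.77182) = 0.97562
Series (C4 and [0.97562]): 0.76797 × 0.97562 = 0.74925
Parallel ([0.71604], C3, and [0.74925]): 1 − (1 − 0.71604)(1 − 0.82037)(1 − 0.74925) = 0.987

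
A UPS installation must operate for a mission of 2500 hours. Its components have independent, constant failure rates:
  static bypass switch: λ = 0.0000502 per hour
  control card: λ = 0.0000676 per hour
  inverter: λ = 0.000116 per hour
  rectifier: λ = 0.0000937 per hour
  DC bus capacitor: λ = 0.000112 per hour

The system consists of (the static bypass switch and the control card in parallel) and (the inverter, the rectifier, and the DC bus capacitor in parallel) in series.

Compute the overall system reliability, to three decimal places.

0.969

R(static bypass switch) = exp(−0.0000502 × 2500) = 0.88206
R(control card) = exp(−0.0000676 × 2500) = 0.84451
R(inverter) = exp(−0.000116 × 2500) = 0.74826
R(rectifier) = exp(−0.0000937 × 2500) = 0.79116
R(DC bus capacitor) = exp(−0.000112 × 2500) = 0.75578
Parallel (static bypass switch and control card): 1 − (1 − 0.88206)(1 − 0.84451) = 0.98166
Parallel (inverter, rectifier, and DC bus capacitor): 1 − (1 − 0.74826)(1 − 0.79116)(1 − 0.75578) = 0.98716
Series ([0.98166] and [0.98716]): 0.98166 × 0.98716 = 0.969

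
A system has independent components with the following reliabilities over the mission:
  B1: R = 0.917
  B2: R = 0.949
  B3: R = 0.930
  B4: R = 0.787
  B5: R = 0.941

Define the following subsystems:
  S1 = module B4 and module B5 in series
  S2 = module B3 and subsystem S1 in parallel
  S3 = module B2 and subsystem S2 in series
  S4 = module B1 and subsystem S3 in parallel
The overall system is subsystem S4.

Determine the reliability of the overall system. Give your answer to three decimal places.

Series (B4 and B5): 0.78700 × 0.94100 = 0.74057
Parallel (B3 and [0.74057]): 1 − (1 − 0.93000)(1 − 0.74057) = 0.98184
Series (B2 and [0.98184]): 0.94900 × 0.98184 = 0.93177
Parallel (B1 and [0.93177]): 1 − (1 − 0.91700)(1 − 0.93177) = 0.994

0.994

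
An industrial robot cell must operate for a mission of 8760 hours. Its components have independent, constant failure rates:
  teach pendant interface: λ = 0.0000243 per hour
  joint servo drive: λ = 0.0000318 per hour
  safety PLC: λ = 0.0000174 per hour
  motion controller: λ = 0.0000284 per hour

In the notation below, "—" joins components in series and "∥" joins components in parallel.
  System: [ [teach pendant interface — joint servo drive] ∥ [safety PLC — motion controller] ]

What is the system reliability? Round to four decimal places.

0.8717

R(teach pendant interface) = exp(−0.0000243 × 8760) = 0.808263
R(joint servo drive) = exp(−0.0000318 × 8760) = 0.756867
R(safety PLC) = exp(−0.0000174 × 8760) = 0.858624
R(motion controller) = exp(−0.0000284 × 8760) = 0.779748
Series (teach pendant interface and joint servo drive): 0.808263 × 0.756867 = 0.611748
Series (safety PLC and motion controller): 0.858624 × 0.779748 = 0.669510
Parallel ([0.611748] and [0.669510]): 1 − (1 − 0.611748)(1 − 0.669510) = 0.8717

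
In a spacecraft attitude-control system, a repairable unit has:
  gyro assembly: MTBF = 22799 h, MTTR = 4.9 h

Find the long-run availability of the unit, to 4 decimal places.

A(gyro assembly) = MTBF/(MTBF+MTTR) = 22799/(22799+4.9) = 0.9998

0.9998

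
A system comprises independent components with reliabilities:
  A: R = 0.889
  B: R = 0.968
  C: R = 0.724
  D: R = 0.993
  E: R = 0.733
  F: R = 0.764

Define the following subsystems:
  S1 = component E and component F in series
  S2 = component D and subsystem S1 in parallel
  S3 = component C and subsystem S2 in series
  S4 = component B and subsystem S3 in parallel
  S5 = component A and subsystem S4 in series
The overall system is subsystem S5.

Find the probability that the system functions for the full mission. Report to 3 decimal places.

0.881

Series (E and F): 0.73300 × 0.76400 = 0.56001
Parallel (D and [0.56001]): 1 − (1 − 0.99300)(1 − 0.56001) = 0.99692
Series (C and [0.99692]): 0.72400 × 0.99692 = 0.72177
Parallel (B and [0.72177]): 1 − (1 − 0.96800)(1 − 0.72177) = 0.99110
Series (A and [0.99110]): 0.88900 × 0.99110 = 0.881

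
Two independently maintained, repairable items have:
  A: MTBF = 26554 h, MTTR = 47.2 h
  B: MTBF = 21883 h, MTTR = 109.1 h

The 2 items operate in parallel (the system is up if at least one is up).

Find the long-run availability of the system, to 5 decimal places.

0.99999

A(A) = MTBF/(MTBF+MTTR) = 26554/(26554+47.2) = 0.998226
A(B) = MTBF/(MTBF+MTTR) = 21883/(21883+109.1) = 0.995039
Parallel availability: 1 − (1 − 0.998226)(1 − 0.995039) = 0.99999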